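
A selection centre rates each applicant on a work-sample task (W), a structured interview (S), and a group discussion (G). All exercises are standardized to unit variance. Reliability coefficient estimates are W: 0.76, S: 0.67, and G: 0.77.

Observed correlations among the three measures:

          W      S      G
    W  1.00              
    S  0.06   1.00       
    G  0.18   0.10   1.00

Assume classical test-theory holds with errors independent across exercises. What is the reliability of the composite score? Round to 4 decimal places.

0.7826

Var(W+S+G) = 3 + 2·[0.06 + 0.18 + 0.10] = 3 + 0.68 = 3.68.
With uncorrelated errors the cross-covariances are all true-score covariance, so they carry over unchanged; only the diagonal terms shrink to ρᵢσᵢ².
True-score variance = [0.76 + 0.67 + 0.77] + 0.68 = 2.2 + 0.68 = 2.88.
Reliability = 2.88 / 3.68 = 0.7826.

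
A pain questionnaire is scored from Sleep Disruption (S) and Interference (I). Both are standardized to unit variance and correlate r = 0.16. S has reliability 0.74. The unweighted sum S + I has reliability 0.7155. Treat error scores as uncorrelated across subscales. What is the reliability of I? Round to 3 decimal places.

Var(S+I) = 2 + 2·0.16 = 2.320.
True-score variance = ρ_S + ρ_I + 2·0.16, so 0.7155 = (0.74 + ρ_I + 0.32) / 2.320.
ρ_I = 0.7155·2.320 − 0.74 − 0.32 = 0.600.

0.600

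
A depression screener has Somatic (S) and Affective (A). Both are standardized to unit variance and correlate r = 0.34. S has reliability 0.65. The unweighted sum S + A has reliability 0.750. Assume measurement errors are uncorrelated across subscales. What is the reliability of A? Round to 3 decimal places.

0.680

Var(S+A) = 2 + 2·0.34 = 2.680.
True-score variance = ρ_S + ρ_A + 2·0.34, so 0.750 = (0.65 + ρ_A + 0.68) / 2.680.
ρ_A = 0.750·2.680 − 0.65 − 0.68 = 0.680.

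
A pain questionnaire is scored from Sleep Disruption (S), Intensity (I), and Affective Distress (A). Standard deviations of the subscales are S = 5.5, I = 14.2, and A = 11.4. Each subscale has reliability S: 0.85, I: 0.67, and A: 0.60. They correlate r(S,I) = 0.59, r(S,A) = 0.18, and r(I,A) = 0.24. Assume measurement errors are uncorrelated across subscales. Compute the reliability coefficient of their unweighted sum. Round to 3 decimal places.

0.778

Var(S+I+A) = 5.5² + 14.2² + 11.4² + 2·[5.5·14.2·0.59 + 5.5·11.4·0.18 + 14.2·11.4·0.24] = 361.85 + 192.432 = 554.282.
Because errors are independent across components, Cov(Tᵢ,Tⱼ) = Cov(Xᵢ,Xⱼ); the off-diagonal part of the true-score variance is the same as above.
True-score variance = [5.5²·0.85 + 14.2²·0.67 + 11.4²·0.60] + 192.432 = 238.787 + 192.432 = 431.22.
Reliability = 431.22 / 554.282 = 0.778.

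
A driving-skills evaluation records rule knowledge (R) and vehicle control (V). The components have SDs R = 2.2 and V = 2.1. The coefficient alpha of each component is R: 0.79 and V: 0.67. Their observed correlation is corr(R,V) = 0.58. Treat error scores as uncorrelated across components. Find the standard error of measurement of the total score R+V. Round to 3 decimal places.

1.572

Var(total) = 9.25 + 5.3592 = 14.6092.
True-score variance = 6.7783 + 5.3592 = 12.1375, so reliability = 0.8308.
Error variance = 14.6092 − 12.1375 = 2.4717; SEM = √2.4717 = 1.572.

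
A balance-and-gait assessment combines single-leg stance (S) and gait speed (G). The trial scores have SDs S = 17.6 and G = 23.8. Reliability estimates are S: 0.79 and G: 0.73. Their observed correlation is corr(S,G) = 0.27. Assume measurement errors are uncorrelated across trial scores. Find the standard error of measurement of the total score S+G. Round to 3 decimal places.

Var(total) = 876.2 + 226.195 = 1102.4.
True-score variance = 658.212 + 226.195 = 884.407, so reliability = 0.8023.
Error variance = 1102.4 − 884.407 = 217.988; SEM = √217.988 = 14.764.

14.764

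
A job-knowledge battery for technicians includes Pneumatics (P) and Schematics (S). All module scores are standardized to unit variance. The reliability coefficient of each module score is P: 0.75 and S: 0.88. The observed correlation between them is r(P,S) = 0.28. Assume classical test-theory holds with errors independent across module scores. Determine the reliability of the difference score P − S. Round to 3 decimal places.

Var(P−S) = 1 + 1 − 2·0.28 = 2 − 0.56 = 1.44.
With uncorrelated errors the cross-covariances are all true-score covariance, so they carry over unchanged; only the diagonal terms shrink to ρᵢσᵢ².
True-score variance = [0.75 + 0.88] − 0.56 = 1.63 − 0.56 = 1.07.
Reliability = 1.07 / 1.44 = 0.743.

0.743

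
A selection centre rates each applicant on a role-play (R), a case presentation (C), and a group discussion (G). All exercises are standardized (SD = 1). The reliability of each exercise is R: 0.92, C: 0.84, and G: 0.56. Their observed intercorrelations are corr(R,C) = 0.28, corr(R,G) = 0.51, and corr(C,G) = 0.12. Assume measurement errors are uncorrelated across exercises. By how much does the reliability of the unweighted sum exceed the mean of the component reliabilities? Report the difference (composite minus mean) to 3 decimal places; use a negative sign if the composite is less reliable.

Var(sum) = 3 + 1.82 = 4.82; true-score variance = 2.32 + 1.82 = 4.14; composite reliability = 0.8589.
Mean component reliability = 0.7733.
Difference = 0.8589 − 0.7733 = 0.086.

0.086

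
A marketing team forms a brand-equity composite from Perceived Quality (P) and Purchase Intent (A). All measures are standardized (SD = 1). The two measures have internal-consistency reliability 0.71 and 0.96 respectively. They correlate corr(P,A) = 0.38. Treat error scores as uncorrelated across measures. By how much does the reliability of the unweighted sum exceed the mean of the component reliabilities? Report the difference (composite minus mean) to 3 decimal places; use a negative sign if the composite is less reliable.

Var(sum) = 2 + 0.76 = 2.76; true-score variance = 1.67 + 0.76 = 2.43; composite reliability = 0.8804.
Mean component reliability = 0.8350.
Difference = 0.8804 − 0.8350 = 0.045.

0.045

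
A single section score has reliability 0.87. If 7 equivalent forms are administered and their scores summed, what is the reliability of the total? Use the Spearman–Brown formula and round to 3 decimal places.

ρ_k = kρ / (1 + (k−1)ρ) = 7·0.87 / (1 + 6·0.87) = 6.090 / 6.220 = 0.979.

0.979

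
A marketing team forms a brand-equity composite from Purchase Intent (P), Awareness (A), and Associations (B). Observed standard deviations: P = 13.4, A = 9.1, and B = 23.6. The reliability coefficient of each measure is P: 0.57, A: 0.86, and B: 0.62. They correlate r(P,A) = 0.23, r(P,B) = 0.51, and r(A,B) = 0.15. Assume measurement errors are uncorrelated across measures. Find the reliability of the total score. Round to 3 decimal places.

0.762

Var(P+A+B) = 13.4² + 9.1² + 23.6² + 2·[13.4·9.1·0.23 + 13.4·23.6·0.51 + 9.1·23.6·0.15] = 819.33 + 443.085 = 1262.42.
With uncorrelated errors the cross-covariances are all true-score covariance, so they carry over unchanged; only the diagonal terms shrink to ρᵢσᵢ².
True-score variance = [13.4²·0.57 + 9.1²·0.86 + 23.6²·0.62] + 443.085 = 518.881 + 443.085 = 961.966.
Reliability = 961.966 / 1262.42 = 0.762.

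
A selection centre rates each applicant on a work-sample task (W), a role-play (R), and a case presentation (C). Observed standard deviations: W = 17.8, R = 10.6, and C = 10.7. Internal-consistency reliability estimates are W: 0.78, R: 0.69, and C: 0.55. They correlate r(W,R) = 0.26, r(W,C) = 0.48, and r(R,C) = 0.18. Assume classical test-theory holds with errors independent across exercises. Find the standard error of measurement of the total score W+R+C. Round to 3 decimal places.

Var(total) = 543.69 + 321.786 = 865.476.
True-score variance = 387.633 + 321.786 = 709.419, so reliability = 0.8197.
Error variance = 865.476 − 709.419 = 156.057; SEM = √156.057 = 12.492.

12.492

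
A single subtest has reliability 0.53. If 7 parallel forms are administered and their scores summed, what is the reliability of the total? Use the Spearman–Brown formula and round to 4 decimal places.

ρ_k = kρ / (1 + (k−1)ρ) = 7·0.53 / (1 + 6·0.53) = 3.710 / 4.180 = 0.8876.

0.8876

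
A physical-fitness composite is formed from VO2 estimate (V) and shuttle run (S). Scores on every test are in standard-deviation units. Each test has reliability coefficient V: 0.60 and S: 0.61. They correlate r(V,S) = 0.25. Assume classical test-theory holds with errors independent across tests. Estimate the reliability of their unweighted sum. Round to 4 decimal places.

Var(V+S) = 2 + 2·[0.25] = 2 + 0.5 = 2.5.
Because errors are independent across components, Cov(Tᵢ,Tⱼ) = Cov(Xᵢ,Xⱼ); the off-diagonal part of the true-score variance is the same as above.
True-score variance = [0.60 + 0.61] + 0.5 = 1.21 + 0.5 = 1.71.
Reliability = 1.71 / 2.5 = 0.6840.

0.6840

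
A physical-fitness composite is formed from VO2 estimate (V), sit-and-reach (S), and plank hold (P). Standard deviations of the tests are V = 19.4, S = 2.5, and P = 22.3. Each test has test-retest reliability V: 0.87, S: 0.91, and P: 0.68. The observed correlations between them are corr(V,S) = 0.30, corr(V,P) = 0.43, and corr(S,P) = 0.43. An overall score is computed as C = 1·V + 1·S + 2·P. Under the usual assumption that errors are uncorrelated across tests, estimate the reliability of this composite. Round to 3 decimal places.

0.788

Var(C) = 19.4² + 2.5² + 2²·22.3² + 2·[19.4·2.5·0.30 + 2·19.4·22.3·0.43 + 2·2.5·22.3·0.43] = 2371.77 + 869.096 = 3240.87.
Because errors are independent across components, Cov(Tᵢ,Tⱼ) = Cov(Xᵢ,Xⱼ); the off-diagonal part of the true-score variance is the same as above.
True-score variance = [19.4²·0.87 + 2.5²·0.91 + 2²·22.3²·0.68] + 869.096 = 1685.75 + 869.096 = 2554.85.
Reliability = 2554.85 / 3240.87 = 0.788.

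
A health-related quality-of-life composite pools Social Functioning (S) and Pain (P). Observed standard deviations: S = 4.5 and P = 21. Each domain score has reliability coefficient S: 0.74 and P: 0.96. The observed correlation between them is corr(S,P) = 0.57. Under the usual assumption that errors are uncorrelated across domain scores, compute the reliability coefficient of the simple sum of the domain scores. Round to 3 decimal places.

0.960

Var(S+P) = 4.5² + 21² + 2·[4.5·21·0.57] = 461.25 + 107.73 = 568.98.
With uncorrelated errors the cross-covariances are all true-score covariance, so they carry over unchanged; only the diagonal terms shrink to ρᵢσᵢ².
True-score variance = [4.5²·0.74 + 21²·0.96] + 107.73 = 438.345 + 107.73 = 546.075.
Reliability = 546.075 / 568.98 = 0.960.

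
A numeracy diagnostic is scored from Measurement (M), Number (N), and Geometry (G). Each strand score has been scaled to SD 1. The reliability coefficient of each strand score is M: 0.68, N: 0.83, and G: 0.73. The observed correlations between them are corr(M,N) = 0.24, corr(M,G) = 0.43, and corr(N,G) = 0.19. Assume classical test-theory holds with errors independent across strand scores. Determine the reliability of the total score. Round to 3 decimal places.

0.839

Var(M+N+G) = 3 + 2·[0.24 + 0.43 + 0.19] = 3 + 1.72 = 4.72.
Because errors are independent across components, Cov(Tᵢ,Tⱼ) = Cov(Xᵢ,Xⱼ); the off-diagonal part of the true-score variance is the same as above.
True-score variance = [0.68 + 0.83 + 0.73] + 1.72 = 2.24 + 1.72 = 3.96.
Reliability = 3.96 / 4.72 = 0.839.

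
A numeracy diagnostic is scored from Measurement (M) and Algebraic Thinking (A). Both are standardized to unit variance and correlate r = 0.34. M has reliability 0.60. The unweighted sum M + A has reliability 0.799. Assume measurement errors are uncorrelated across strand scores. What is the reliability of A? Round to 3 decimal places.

0.861

Var(M+A) = 2 + 2·0.34 = 2.680.
True-score variance = ρ_M + ρ_A + 2·0.34, so 0.799 = (0.60 + ρ_A + 0.68) / 2.680.
ρ_A = 0.799·2.680 − 0.60 − 0.68 = 0.861.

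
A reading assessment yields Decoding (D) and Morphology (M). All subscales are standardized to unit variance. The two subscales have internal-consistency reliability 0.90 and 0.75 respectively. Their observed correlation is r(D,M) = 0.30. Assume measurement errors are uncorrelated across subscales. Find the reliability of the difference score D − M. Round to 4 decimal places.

0.7500

Var(D−M) = 1 + 1 − 2·0.30 = 2 − 0.6 = 1.4.
Because errors are independent across components, Cov(Tᵢ,Tⱼ) = Cov(Xᵢ,Xⱼ); the off-diagonal part of the true-score variance is the same as above.
True-score variance = [0.90 + 0.75] − 0.6 = 1.65 − 0.6 = 1.05.
Reliability = 1.05 / 1.4 = 0.7500.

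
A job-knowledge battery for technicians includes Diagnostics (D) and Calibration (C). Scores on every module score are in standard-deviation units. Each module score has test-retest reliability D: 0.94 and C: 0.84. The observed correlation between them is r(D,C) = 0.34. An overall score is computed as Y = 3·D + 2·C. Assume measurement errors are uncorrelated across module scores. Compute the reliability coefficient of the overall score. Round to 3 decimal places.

0.931

Var(Y) = 3² + 2² + 2·[6·0.34] = 13 + 4.08 = 17.08.
Under uncorrelated errors the observed covariances equal the true-score covariances, so only the own-variance terms attenuate.
True-score variance = [3²·0.94 + 2²·0.84] + 4.08 = 11.82 + 4.08 = 15.9.
Reliability = 15.9 / 17.08 = 0.931.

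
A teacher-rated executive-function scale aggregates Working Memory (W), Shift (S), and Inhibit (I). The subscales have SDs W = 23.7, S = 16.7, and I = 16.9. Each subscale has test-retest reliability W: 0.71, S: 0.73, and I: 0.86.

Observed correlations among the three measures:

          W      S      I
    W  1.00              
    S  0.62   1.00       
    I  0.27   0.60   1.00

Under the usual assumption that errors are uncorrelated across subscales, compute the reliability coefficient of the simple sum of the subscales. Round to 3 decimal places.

Var(W+S+I) = 23.7² + 16.7² + 16.9² + 2·[23.7·16.7·0.62 + 23.7·16.9·0.27 + 16.7·16.9·0.60] = 1126.19 + 1045.74 = 2171.93.
Under uncorrelated errors the observed covariances equal the true-score covariances, so only the own-variance terms attenuate.
True-score variance = [23.7²·0.71 + 16.7²·0.73 + 16.9²·0.86] + 1045.74 = 848.014 + 1045.74 = 1893.76.
Reliability = 1893.76 / 2171.93 = 0.872.

0.872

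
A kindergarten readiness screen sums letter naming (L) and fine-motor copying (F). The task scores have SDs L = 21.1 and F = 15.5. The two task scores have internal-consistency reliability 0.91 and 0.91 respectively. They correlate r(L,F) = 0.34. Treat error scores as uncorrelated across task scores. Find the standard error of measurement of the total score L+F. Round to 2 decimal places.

Var(total) = 685.46 + 222.394 = 907.854.
True-score variance = 623.769 + 222.394 = 846.163, so reliability = 0.9320.
Error variance = 907.854 − 846.163 = 61.6914; SEM = √61.6914 = 7.85.

7.85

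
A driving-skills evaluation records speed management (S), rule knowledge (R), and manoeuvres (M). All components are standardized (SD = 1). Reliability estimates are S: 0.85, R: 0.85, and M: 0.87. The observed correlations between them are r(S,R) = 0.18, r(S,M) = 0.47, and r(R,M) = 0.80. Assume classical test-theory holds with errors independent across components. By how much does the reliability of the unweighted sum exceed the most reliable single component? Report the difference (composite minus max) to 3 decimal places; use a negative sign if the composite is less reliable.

0.057

Var(sum) = 3 + 2.9 = 5.9; true-score variance = 2.57 + 2.9 = 5.47; composite reliability = 0.9271.
Max component reliability = 0.8700.
Difference = 0.9271 − 0.8700 = 0.057.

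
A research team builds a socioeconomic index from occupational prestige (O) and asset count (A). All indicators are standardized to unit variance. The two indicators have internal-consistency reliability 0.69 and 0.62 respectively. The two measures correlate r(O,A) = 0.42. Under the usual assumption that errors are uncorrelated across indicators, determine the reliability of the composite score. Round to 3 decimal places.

0.757

Var(O+A) = 2 + 2·[0.42] = 2 + 0.84 = 2.84.
With uncorrelated errors the cross-covariances are all true-score covariance, so they carry over unchanged; only the diagonal terms shrink to ρᵢσᵢ².
True-score variance = [0.69 + 0.62] + 0.84 = 1.31 + 0.84 = 2.15.
Reliability = 2.15 / 2.84 = 0.757.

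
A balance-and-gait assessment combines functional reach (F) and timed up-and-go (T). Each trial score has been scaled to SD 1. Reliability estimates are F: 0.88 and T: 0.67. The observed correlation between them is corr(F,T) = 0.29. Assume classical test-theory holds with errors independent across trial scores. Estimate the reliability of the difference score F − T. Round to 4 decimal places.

0.6831

Var(F−T) = 1 + 1 − 2·0.29 = 2 − 0.58 = 1.42.
Under uncorrelated errors the observed covariances equal the true-score covariances, so only the own-variance terms attenuate.
True-score variance = [0.88 + 0.67] − 0.58 = 1.55 − 0.58 = 0.97.
Reliability = 0.97 / 1.42 = 0.6831.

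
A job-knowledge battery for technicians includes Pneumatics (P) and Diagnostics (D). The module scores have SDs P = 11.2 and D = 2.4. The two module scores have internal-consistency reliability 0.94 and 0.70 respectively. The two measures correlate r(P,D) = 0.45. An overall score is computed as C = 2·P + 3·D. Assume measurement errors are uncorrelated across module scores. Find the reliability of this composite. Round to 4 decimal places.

0.9347

Var(C) = 2²·11.2² + 3²·2.4² + 2·[6·11.2·2.4·0.45] = 553.6 + 145.152 = 698.752.
Because errors are independent across components, Cov(Tᵢ,Tⱼ) = Cov(Xᵢ,Xⱼ); the off-diagonal part of the true-score variance is the same as above.
True-score variance = [2²·11.2²·0.94 + 3²·2.4²·0.70] + 145.152 = 507.942 + 145.152 = 653.094.
Reliability = 653.094 / 698.752 = 0.9347.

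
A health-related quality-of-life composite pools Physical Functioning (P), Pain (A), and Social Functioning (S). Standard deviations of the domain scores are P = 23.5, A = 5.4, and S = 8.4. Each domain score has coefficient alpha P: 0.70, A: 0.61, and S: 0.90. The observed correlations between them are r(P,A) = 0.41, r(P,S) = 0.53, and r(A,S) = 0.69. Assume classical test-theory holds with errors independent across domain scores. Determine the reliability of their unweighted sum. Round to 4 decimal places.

0.8209

Var(P+A+S) = 23.5² + 5.4² + 8.4² + 2·[23.5·5.4·0.41 + 23.5·8.4·0.53 + 5.4·8.4·0.69] = 651.97 + 375.899 = 1027.87.
With uncorrelated errors the cross-covariances are all true-score covariance, so they carry over unchanged; only the diagonal terms shrink to ρᵢσᵢ².
True-score variance = [23.5²·0.70 + 5.4²·0.61 + 8.4²·0.90] + 375.899 = 467.867 + 375.899 = 843.765.
Reliability = 843.765 / 1027.87 = 0.8209.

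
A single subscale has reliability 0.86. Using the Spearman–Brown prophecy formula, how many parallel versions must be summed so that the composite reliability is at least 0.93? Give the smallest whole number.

3

k ≥ ρ*(1−ρ₁)/(ρ₁(1−ρ*)) = 0.93·0.14 / (0.86·0.07) = 2.163.
Smallest integer k = 3.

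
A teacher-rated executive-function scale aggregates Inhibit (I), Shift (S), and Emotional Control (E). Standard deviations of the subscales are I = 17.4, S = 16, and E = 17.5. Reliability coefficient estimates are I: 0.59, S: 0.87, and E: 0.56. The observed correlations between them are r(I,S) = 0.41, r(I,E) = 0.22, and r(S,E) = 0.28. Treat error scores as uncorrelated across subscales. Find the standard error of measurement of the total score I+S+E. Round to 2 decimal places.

Var(total) = 865.01 + 519.068 = 1384.08.
True-score variance = 572.848 + 519.068 = 1091.92, so reliability = 0.7889.
Error variance = 1384.08 − 1091.92 = 292.162; SEM = √292.162 = 17.09.

17.09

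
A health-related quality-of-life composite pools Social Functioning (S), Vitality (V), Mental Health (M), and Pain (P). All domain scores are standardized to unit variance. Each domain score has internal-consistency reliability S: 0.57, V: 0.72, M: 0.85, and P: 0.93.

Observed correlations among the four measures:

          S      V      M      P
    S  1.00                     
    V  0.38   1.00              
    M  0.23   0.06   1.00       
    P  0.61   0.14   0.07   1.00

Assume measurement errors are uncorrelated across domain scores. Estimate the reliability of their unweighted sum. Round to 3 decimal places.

Var(S+V+M+P) = 4 + 2·[0.38 + 0.23 + 0.61 + 0.06 + 0.14 + 0.07] = 4 + 2.98 = 6.98.
Because errors are independent across components, Cov(Tᵢ,Tⱼ) = Cov(Xᵢ,Xⱼ); the off-diagonal part of the true-score variance is the same as above.
True-score variance = [0.57 + 0.72 + 0.85 + 0.93] + 2.98 = 3.07 + 2.98 = 6.05.
Reliability = 6.05 / 6.98 = 0.867.

0.867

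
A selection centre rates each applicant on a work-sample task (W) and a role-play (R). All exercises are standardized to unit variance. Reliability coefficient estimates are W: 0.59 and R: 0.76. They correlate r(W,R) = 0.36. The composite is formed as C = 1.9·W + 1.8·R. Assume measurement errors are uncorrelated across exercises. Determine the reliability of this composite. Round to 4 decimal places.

0.7576

Var(C) = 1.9² + 1.8² + 2·[3.42·0.36] = 6.85 + 2.4624 = 9.3124.
Because errors are independent across components, Cov(Tᵢ,Tⱼ) = Cov(Xᵢ,Xⱼ); the off-diagonal part of the true-score variance is the same as above.
True-score variance = [1.9²·0.59 + 1.8²·0.76] + 2.4624 = 4.5923 + 2.4624 = 7.0547.
Reliability = 7.0547 / 9.3124 = 0.7576.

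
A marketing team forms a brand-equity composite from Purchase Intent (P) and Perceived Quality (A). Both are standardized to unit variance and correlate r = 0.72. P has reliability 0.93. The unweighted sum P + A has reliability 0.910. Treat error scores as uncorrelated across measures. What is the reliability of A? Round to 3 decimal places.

0.760

Var(P+A) = 2 + 2·0.72 = 3.440.
True-score variance = ρ_P + ρ_A + 2·0.72, so 0.910 = (0.93 + ρ_A + 1.44) / 3.440.
ρ_A = 0.910·3.440 − 0.93 − 1.44 = 0.760.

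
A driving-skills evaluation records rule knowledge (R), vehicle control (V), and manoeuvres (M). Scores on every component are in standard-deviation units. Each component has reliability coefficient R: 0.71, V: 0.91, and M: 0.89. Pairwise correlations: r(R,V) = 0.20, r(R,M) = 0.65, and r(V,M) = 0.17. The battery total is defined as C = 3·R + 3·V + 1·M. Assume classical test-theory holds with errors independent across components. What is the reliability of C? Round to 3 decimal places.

0.872

Var(C) = 3² + 3² + 1 + 2·[9·0.20 + 3·0.65 + 3·0.17] = 19 + 8.52 = 27.52.
With uncorrelated errors the cross-covariances are all true-score covariance, so they carry over unchanged; only the diagonal terms shrink to ρᵢσᵢ².
True-score variance = [3²·0.71 + 3²·0.91 + 0.89] + 8.52 = 15.47 + 8.52 = 23.99.
Reliability = 23.99 / 27.52 = 0.872.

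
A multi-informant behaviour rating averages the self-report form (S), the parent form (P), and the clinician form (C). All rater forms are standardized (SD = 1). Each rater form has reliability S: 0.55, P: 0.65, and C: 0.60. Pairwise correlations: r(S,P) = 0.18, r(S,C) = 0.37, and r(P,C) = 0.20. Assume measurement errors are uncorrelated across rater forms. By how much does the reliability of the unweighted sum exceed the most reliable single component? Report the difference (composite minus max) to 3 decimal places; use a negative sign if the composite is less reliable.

Var(sum) = 3 + 1.5 = 4.5; true-score variance = 1.8 + 1.5 = 3.3; composite reliability = 0.7333.
Max component reliability = 0.6500.
Difference = 0.7333 − 0.6500 = 0.083.

0.083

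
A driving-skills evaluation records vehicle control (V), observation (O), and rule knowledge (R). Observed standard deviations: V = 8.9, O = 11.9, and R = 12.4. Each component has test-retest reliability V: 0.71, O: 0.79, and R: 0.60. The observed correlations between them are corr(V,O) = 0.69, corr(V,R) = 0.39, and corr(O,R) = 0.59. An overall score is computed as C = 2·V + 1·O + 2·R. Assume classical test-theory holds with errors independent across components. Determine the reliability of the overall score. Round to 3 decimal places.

Var(C) = 2²·8.9² + 11.9² + 2²·12.4² + 2·[2·8.9·11.9·0.69 + 4·8.9·12.4·0.39 + 2·11.9·12.4·0.59] = 1073.49 + 984.876 = 2058.37.
Under uncorrelated errors the observed covariances equal the true-score covariances, so only the own-variance terms attenuate.
True-score variance = [2²·8.9²·0.71 + 11.9²·0.79 + 2²·12.4²·0.60] + 984.876 = 705.852 + 984.876 = 1690.73.
Reliability = 1690.73 / 2058.37 = 0.821.

0.821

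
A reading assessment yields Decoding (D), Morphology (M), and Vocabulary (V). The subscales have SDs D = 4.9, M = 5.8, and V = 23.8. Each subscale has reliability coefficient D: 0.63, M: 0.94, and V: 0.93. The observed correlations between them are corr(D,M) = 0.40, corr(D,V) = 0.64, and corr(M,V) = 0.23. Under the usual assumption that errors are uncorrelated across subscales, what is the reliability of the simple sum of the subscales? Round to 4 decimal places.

0.9412

Var(D+M+V) = 4.9² + 5.8² + 23.8² + 2·[4.9·5.8·0.40 + 4.9·23.8·0.64 + 5.8·23.8·0.23] = 624.09 + 235.508 = 859.598.
Under uncorrelated errors the observed covariances equal the true-score covariances, so only the own-variance terms attenuate.
True-score variance = [4.9²·0.63 + 5.8²·0.94 + 23.8²·0.93] + 235.508 = 573.537 + 235.508 = 809.045.
Reliability = 809.045 / 859.598 = 0.9412.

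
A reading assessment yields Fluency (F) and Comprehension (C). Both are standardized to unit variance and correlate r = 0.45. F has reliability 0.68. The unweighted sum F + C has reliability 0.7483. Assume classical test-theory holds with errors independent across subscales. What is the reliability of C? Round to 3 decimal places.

0.590

Var(F+C) = 2 + 2·0.45 = 2.900.
True-score variance = ρ_F + ρ_C + 2·0.45, so 0.7483 = (0.68 + ρ_C + 0.90) / 2.900.
ρ_C = 0.7483·2.900 − 0.68 − 0.90 = 0.590.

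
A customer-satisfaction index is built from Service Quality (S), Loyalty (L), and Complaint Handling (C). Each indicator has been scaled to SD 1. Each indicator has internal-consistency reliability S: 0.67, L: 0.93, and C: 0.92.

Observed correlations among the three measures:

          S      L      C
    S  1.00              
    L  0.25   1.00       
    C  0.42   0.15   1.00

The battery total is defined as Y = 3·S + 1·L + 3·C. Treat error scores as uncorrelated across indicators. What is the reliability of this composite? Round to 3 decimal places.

0.870

Var(Y) = 3² + 1 + 3² + 2·[3·0.25 + 9·0.42 + 3·0.15] = 19 + 9.96 = 28.96.
With uncorrelated errors the cross-covariances are all true-score covariance, so they carry over unchanged; only the diagonal terms shrink to ρᵢσᵢ².
True-score variance = [3²·0.67 + 0.93 + 3²·0.92] + 9.96 = 15.24 + 9.96 = 25.2.
Reliability = 25.2 / 28.96 = 0.870.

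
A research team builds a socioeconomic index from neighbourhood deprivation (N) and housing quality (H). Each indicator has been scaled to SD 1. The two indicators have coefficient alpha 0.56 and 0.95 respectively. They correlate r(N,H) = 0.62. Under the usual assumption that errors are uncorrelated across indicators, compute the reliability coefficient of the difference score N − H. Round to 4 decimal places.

0.3553

Var(N−H) = 1 + 1 − 2·0.62 = 2 − 1.24 = 0.76.
Because errors are independent across components, Cov(Tᵢ,Tⱼ) = Cov(Xᵢ,Xⱼ); the off-diagonal part of the true-score variance is the same as above.
True-score variance = [0.56 + 0.95] − 1.24 = 1.51 − 1.24 = 0.27.
Reliability = 0.27 / 0.76 = 0.3553.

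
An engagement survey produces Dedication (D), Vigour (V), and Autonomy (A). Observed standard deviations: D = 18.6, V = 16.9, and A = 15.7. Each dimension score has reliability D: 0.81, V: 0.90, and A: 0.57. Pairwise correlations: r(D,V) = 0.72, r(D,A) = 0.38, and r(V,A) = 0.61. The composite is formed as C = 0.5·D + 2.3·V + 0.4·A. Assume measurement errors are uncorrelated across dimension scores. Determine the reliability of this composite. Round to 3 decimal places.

Var(C) = 0.5²·18.6² + 2.3²·16.9² + 0.4²·15.7² + 2·[1.15·18.6·16.9·0.72 + 0.2·18.6·15.7·0.38 + 0.92·16.9·15.7·0.61] = 1636.81 + 862.74 = 2499.55.
With uncorrelated errors the cross-covariances are all true-score covariance, so they carry over unchanged; only the diagonal terms shrink to ρᵢσᵢ².
True-score variance = [0.5²·18.6²·0.81 + 2.3²·16.9²·0.90 + 0.4²·15.7²·0.57] + 862.74 = 1452.33 + 862.74 = 2315.07.
Reliability = 2315.07 / 2499.55 = 0.926.

0.926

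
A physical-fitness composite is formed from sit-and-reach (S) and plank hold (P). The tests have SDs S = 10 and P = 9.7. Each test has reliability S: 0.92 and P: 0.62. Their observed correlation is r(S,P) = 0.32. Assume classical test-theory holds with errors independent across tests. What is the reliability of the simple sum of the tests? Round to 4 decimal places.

Var(S+P) = 10² + 9.7² + 2·[10·9.7·0.32] = 194.09 + 62.08 = 256.17.
Because errors are independent across components, Cov(Tᵢ,Tⱼ) = Cov(Xᵢ,Xⱼ); the off-diagonal part of the true-score variance is the same as above.
True-score variance = [10²·0.92 + 9.7²·0.62] + 62.08 = 150.336 + 62.08 = 212.416.
Reliability = 212.416 / 256.17 = 0.8292.

0.8292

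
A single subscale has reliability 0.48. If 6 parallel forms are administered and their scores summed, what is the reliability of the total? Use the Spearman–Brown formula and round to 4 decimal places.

ρ_k = kρ / (1 + (k−1)ρ) = 6·0.48 / (1 + 5·0.48) = 2.880 / 3.400 = 0.8471.

0.8471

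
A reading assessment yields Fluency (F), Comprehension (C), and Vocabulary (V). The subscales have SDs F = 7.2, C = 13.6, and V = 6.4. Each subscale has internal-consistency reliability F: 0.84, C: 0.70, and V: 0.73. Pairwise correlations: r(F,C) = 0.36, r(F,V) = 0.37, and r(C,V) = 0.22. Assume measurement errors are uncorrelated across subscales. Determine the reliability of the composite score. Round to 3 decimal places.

0.822

Var(F+C+V) = 7.2² + 13.6² + 6.4² + 2·[7.2·13.6·0.36 + 7.2·6.4·0.37 + 13.6·6.4·0.22] = 277.76 + 142.899 = 420.659.
Because errors are independent across components, Cov(Tᵢ,Tⱼ) = Cov(Xᵢ,Xⱼ); the off-diagonal part of the true-score variance is the same as above.
True-score variance = [7.2²·0.84 + 13.6²·0.70 + 6.4²·0.73] + 142.899 = 202.918 + 142.899 = 345.818.
Reliability = 345.818 / 420.659 = 0.822.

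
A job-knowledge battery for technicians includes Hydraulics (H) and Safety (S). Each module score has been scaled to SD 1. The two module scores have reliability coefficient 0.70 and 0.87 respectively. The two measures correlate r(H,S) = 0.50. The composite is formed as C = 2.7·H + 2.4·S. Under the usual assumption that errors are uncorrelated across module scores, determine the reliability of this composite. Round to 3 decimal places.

Var(C) = 2.7² + 2.4² + 2·[6.48·0.50] = 13.05 + 6.48 = 19.53.
Under uncorrelated errors the observed covariances equal the true-score covariances, so only the own-variance terms attenuate.
True-score variance = [2.7²·0.70 + 2.4²·0.87] + 6.48 = 10.1142 + 6.48 = 16.5942.
Reliability = 16.5942 / 19.53 = 0.850.

0.850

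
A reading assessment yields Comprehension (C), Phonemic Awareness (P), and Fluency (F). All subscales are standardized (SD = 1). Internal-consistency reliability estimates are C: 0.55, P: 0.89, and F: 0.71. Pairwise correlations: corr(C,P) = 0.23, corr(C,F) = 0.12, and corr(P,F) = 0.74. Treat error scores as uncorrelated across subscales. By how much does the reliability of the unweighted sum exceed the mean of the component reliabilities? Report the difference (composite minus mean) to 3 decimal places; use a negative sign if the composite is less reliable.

0.119

Var(sum) = 3 + 2.18 = 5.18; true-score variance = 2.15 + 2.18 = 4.33; composite reliability = 0.8359.
Mean component reliability = 0.7167.
Difference = 0.8359 − 0.7167 = 0.119.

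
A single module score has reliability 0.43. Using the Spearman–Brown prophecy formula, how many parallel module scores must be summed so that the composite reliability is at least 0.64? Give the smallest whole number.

k ≥ ρ*(1−ρ₁)/(ρ₁(1−ρ*)) = 0.64·0.57 / (0.43·0.36) = 2.357.
Smallest integer k = 3.

3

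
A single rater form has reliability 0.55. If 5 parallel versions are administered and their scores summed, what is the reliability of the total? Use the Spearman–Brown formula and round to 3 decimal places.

ρ_k = kρ / (1 + (k−1)ρ) = 5·0.55 / (1 + 4·0.55) = 2.750 / 3.200 = 0.859.

0.859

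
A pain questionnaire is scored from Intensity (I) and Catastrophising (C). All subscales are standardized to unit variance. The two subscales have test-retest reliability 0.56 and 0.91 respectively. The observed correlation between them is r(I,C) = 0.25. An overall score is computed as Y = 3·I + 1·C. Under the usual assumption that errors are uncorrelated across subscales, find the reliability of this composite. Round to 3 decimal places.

0.648

Var(Y) = 3² + 1 + 2·[3·0.25] = 10 + 1.5 = 11.5.
Because errors are independent across components, Cov(Tᵢ,Tⱼ) = Cov(Xᵢ,Xⱼ); the off-diagonal part of the true-score variance is the same as above.
True-score variance = [3²·0.56 + 0.91] + 1.5 = 5.95 + 1.5 = 7.45.
Reliability = 7.45 / 11.5 = 0.648.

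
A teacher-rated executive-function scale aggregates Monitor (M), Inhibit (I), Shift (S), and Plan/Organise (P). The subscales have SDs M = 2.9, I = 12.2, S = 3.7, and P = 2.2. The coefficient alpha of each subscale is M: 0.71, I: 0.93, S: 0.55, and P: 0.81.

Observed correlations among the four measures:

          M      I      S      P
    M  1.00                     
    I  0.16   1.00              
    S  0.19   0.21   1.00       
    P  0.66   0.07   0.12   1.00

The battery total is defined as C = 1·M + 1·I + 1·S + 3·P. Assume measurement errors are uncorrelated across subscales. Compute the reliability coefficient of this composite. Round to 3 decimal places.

Var(C) = 2.9² + 12.2² + 3.7² + 3²·2.2² + 2·[2.9·12.2·0.16 + 2.9·3.7·0.19 + 3·2.9·2.2·0.66 + 12.2·3.7·0.21 + 3·12.2·2.2·0.07 + 3·3.7·2.2·0.12] = 214.5 + 76.7562 = 291.256.
With uncorrelated errors the cross-covariances are all true-score covariance, so they carry over unchanged; only the diagonal terms shrink to ρᵢσᵢ².
True-score variance = [2.9²·0.71 + 12.2²·0.93 + 3.7²·0.55 + 3²·2.2²·0.81] + 76.7562 = 187.205 + 76.7562 = 263.962.
Reliability = 263.962 / 291.256 = 0.906.

0.906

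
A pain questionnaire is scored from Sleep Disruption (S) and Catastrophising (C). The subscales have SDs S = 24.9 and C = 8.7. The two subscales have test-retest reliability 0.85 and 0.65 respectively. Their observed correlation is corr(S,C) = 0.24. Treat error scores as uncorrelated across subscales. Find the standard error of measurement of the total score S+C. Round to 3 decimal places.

10.931

Var(total) = 695.7 + 103.982 = 799.682.
True-score variance = 576.207 + 103.982 = 680.189, so reliability = 0.8506.
Error variance = 799.682 − 680.189 = 119.493; SEM = √119.493 = 10.931.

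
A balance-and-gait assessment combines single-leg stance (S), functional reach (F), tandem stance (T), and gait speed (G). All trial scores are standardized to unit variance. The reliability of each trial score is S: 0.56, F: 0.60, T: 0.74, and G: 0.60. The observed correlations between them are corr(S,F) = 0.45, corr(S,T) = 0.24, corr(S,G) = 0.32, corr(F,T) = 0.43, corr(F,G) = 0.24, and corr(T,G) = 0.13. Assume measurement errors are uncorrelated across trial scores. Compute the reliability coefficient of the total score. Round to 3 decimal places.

Var(S+F+T+G) = 4 + 2·[0.45 + 0.24 + 0.32 + 0.43 + 0.24 + 0.13] = 4 + 3.62 = 7.62.
Because errors are independent across components, Cov(Tᵢ,Tⱼ) = Cov(Xᵢ,Xⱼ); the off-diagonal part of the true-score variance is the same as above.
True-score variance = [0.56 + 0.60 + 0.74 + 0.60] + 3.62 = 2.5 + 3.62 = 6.12.
Reliability = 6.12 / 7.62 = 0.803.

0.803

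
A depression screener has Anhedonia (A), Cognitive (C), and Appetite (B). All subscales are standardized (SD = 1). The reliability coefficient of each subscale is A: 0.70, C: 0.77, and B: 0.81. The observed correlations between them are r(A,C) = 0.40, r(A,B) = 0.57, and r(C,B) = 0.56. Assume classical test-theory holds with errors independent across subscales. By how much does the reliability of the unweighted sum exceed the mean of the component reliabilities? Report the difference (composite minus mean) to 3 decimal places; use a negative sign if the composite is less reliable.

0.121

Var(sum) = 3 + 3.06 = 6.06; true-score variance = 2.28 + 3.06 = 5.34; composite reliability = 0.8812.
Mean component reliability = 0.7600.
Difference = 0.8812 − 0.7600 = 0.121.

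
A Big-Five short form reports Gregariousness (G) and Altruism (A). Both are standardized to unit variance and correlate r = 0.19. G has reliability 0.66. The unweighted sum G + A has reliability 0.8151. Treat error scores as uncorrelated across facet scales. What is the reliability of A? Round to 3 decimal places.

0.900

Var(G+A) = 2 + 2·0.19 = 2.380.
True-score variance = ρ_G + ρ_A + 2·0.19, so 0.8151 = (0.66 + ρ_A + 0.38) / 2.380.
ρ_A = 0.8151·2.380 − 0.66 − 0.38 = 0.900.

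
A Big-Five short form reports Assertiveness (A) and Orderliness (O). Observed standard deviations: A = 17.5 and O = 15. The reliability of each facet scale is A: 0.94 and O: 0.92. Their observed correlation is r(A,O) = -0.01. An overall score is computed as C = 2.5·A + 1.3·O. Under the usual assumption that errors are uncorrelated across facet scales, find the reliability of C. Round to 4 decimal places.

0.9362

Var(C) = 2.5²·17.5² + 1.3²·15² + 2·[3.25·17.5·15·(-0.01)] = 2294.31 − 17.0625 = 2277.25.
Because errors are independent across components, Cov(Tᵢ,Tⱼ) = Cov(Xᵢ,Xⱼ); the off-diagonal part of the true-score variance is the same as above.
True-score variance = [2.5²·17.5²·0.94 + 1.3²·15²·0.92] − 17.0625 = 2149.05 − 17.0625 = 2131.99.
Reliability = 2131.99 / 2277.25 = 0.9362.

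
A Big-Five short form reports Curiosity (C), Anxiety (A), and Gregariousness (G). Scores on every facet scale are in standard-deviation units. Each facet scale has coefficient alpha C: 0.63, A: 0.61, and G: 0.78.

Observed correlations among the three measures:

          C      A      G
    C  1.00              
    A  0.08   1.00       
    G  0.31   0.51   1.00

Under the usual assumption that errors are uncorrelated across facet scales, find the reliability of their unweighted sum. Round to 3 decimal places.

0.796

Var(C+A+G) = 3 + 2·[0.08 + 0.31 + 0.51] = 3 + 1.8 = 4.8.
Under uncorrelated errors the observed covariances equal the true-score covariances, so only the own-variance terms attenuate.
True-score variance = [0.63 + 0.61 + 0.78] + 1.8 = 2.02 + 1.8 = 3.82.
Reliability = 3.82 / 4.8 = 0.796.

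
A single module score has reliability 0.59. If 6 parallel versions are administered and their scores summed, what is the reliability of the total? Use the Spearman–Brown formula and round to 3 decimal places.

0.896

ρ_k = kρ / (1 + (k−1)ρ) = 6·0.59 / (1 + 5·0.59) = 3.540 / 3.950 = 0.896.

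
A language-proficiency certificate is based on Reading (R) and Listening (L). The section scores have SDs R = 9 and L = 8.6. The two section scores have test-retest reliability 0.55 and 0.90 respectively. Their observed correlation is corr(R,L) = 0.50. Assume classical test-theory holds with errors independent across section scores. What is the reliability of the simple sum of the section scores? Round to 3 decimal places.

Var(R+L) = 9² + 8.6² + 2·[9·8.6·0.50] = 154.96 + 77.4 = 232.36.
With uncorrelated errors the cross-covariances are all true-score covariance, so they carry over unchanged; only the diagonal terms shrink to ρᵢσᵢ².
True-score variance = [9²·0.55 + 8.6²·0.90] + 77.4 = 111.114 + 77.4 = 188.514.
Reliability = 188.514 / 232.36 = 0.811.

0.811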